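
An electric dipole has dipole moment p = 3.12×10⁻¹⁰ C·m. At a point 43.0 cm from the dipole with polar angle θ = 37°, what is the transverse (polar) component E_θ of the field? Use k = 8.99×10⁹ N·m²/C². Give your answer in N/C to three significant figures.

E_θ ≈ 21.2 N/C

For a dipole, E_θ = (kp sinθ)/r³.
kp/r³ = (8.99×10⁹)(3.12×10⁻¹⁰)/(0.430)³ = 35.28 N/C.
E_θ = 35.28·sin37° = 21.23 N/C.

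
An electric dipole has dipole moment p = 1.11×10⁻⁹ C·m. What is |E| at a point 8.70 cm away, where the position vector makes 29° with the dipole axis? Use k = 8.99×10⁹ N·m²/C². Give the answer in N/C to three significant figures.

E ≈ 2.75×10⁴ N/C

At angle θ the dipole field magnitude is E = (kp/r³)·√(1 + 3cos²θ).
kp/r³ = (8.99×10⁹)(1.11×10⁻⁹) / (0.0870)³ = 1.515×10⁴ N/C.
√(1 + 3cos²29°) = √(1 + 3·0.7650) = √3.2949 ≈ 1.8152.
E ≈ 1.515×10⁴ × 1.815 = 2.751×10⁴ N/C.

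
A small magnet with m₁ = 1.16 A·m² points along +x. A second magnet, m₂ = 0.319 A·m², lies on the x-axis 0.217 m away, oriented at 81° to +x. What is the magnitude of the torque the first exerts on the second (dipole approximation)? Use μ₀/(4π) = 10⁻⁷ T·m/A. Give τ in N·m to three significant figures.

Dipole B is on the axis of dipole A, so B₁ there is axial: B₁ = (μ₀/4π)·2m₁/r³ along +x.
B₁ = 2(10⁻⁷)(1.16)/(0.217)³ = 2.270×10⁻⁵ T.
τ = m₂ B₁ sinθ.
τ = (0.319)(2.270×10⁻⁵)·sin81° = 7.154×10⁻⁶ N·m.

τ ≈ 7.15×10⁻⁶ N·m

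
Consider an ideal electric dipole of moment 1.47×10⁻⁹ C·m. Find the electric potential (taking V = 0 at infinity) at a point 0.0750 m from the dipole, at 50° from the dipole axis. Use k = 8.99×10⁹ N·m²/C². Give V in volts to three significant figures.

The dipole potential is V = kp cosθ / r².
V = (8.99×10⁹)(1.47×10⁻⁹)·cos50° / (0.0750)² = 1510 V.

V ≈ 1510 V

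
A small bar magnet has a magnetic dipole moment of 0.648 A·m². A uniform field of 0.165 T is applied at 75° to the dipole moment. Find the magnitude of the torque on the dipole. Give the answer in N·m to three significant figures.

Torque on a magnetic dipole: τ = mB sinθ.
τ = (0.648)(0.165)·sin75° = 0.1033 N·m.

τ ≈ 0.103 N·m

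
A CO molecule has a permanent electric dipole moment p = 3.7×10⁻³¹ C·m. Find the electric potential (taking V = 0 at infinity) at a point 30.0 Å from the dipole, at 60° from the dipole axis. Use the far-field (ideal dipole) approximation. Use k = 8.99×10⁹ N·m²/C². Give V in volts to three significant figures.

The dipole potential is V = kp cosθ / r².
V = (8.99×10⁹)(3.70×10⁻³¹)·cos60° / (3.00×10⁻⁹)² = 1.848×10⁻⁴ V.

V ≈ 1.85×10⁻⁴ V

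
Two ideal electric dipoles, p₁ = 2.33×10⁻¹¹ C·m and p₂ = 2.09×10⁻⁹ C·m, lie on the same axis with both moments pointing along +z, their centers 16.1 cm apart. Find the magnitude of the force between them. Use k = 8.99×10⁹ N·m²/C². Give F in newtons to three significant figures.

On-axis field of dipole 1 at distance r: E = 2kp₁/r³. Force on dipole 2 is F = p₂·dE/dr (gradient along axis).
dE/dr = −6kp₁/r⁴, so |F| = 6kp₁p₂/r⁴ (attractive for aligned moments).
F = 6(8.99×10⁹)(2.33×10⁻¹¹)(2.09×10⁻⁹)/(0.161)⁴ = 3.909×10⁻⁶ N.

F ≈ 3.91×10⁻⁶ N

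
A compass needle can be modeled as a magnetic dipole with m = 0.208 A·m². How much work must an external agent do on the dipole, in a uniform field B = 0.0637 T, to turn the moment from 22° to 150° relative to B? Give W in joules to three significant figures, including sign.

W_ext = ΔU = −mB cosθ₂ + mB cosθ₁ = mB(cosθ₁ − cosθ₂).
W = (0.208)(0.0637)·(cos22° − cos150°) = (0.01325)·(+1.7932) = 0.02376 J.

W ≈ 0.0238 J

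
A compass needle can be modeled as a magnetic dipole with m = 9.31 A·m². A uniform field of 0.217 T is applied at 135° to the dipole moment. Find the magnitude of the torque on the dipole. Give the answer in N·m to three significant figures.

Torque on a magnetic dipole: τ = mB sinθ.
τ = (9.31)(0.217)·sin135° = 1.429 N·m.

τ ≈ 1.43 N·m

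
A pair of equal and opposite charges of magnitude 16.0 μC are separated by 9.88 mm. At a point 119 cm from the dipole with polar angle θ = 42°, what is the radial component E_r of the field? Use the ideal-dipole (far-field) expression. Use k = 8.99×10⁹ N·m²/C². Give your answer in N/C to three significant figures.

Dipole moment p = qd = (1.60×10⁻⁵ C)(0.00988 m) = 1.581×10⁻⁷ C·m.
For a dipole, E_r = (2kp cosθ)/r³.
kp/r³ = (8.99×10⁹)(1.581×10⁻⁷)/(1.19)³ = 843.4 N/C.
E_r = 2·843.4·cos42° = 1254 N/C.

E_r ≈ 1250 N/C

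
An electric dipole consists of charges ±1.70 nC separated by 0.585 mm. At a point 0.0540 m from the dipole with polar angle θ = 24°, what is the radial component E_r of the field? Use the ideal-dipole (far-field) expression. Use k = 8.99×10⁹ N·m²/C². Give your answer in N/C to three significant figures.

E_r ≈ 104 N/C

Dipole moment p = qd = (1.70×10⁻⁹ C)(5.85×10⁻⁴ m) = 9.945×10⁻¹³ C·m.
For a dipole, E_r = (2kp cosθ)/r³.
kp/r³ = (8.99×10⁹)(9.945×10⁻¹³)/(0.0540)³ = 56.78 N/C.
E_r = 2·56.78·cos24° = 103.7 N/C.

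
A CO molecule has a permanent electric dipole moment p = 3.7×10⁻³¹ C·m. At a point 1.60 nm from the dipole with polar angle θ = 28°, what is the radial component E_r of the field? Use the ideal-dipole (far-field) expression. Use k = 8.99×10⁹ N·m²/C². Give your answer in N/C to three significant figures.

E_r ≈ 1.43×10⁶ N/C

For a dipole, E_r = (2kp cosθ)/r³.
kp/r³ = (8.99×10⁹)(3.70×10⁻³¹)/(1.60×10⁻⁹)³ = 8.121×10⁵ N/C.
E_r = 2·8.121×10⁵·cos28° = 1.434×10⁶ N/C.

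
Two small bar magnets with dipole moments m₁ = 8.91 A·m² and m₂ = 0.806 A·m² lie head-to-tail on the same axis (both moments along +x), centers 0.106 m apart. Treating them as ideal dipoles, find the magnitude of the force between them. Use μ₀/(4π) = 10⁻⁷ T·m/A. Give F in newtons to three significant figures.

On-axis B of dipole 1: B = (μ₀/4π)·2m₁/r³. Force on dipole 2: F = m₂·dB/dr.
dB/dr = −(μ₀/4π)·6m₁/r⁴, so |F| = (μ₀/4π)·6m₁m₂/r⁴.
F = 6(10⁻⁷)(8.91)(0.806)/(0.106)⁴ = 0.03413 N.

F ≈ 0.0341 N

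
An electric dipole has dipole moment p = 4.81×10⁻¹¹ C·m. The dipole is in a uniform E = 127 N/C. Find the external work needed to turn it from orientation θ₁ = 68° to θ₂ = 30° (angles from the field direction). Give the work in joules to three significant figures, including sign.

W_ext = ΔU = U(θ₂) − U(θ₁) = −pE cosθ₂ − (−pE cosθ₁) = pE(cosθ₁ − cosθ₂).
W = (4.81×10⁻¹¹)(127)·(cos68° − cos30°) = (6.109×10⁻⁹)·(-0.4914) = -3.002×10⁻⁹ J.

W ≈ -3.00×10⁻⁹ J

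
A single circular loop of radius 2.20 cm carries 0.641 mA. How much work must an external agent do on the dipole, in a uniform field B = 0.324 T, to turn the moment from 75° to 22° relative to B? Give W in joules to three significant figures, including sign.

Magnetic moment m = IA = Iπa² = (6.41×10⁻⁴)·π·(0.0220)² = 9.747×10⁻⁷ A·m².
W_ext = ΔU = −mB cosθ₂ + mB cosθ₁ = mB(cosθ₁ − cosθ₂).
W = (9.747×10⁻⁷)(0.324)·(cos75° − cos22°) = (3.158×10⁻⁷)·(-0.6684) = -2.111×10⁻⁷ J.

W ≈ -2.11×10⁻⁷ J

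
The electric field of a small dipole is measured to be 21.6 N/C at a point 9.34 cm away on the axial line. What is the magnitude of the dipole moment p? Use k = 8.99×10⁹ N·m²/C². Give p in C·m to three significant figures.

p ≈ 9.79×10⁻¹³ C·m

On axis E = 2kp/r³, so p = Er³/(2k).
p = (21.6)·(0.0934)³ / (2·8.99×10⁹) = 9.788×10⁻¹³ C·m.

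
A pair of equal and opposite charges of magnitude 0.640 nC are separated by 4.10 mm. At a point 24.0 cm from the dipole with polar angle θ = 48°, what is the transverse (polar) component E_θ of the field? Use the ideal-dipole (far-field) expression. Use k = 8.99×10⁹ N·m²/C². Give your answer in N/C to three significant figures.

E_θ ≈ 1.27 N/C

Dipole moment p = qd = (6.40×10⁻¹⁰ C)(0.00410 m) = 2.624×10⁻¹² C·m.
For a dipole, E_θ = (kp sinθ)/r³.
kp/r³ = (8.99×10⁹)(2.624×10⁻¹²)/(0.240)³ = 1.706 N/C.
E_θ = 1.706·sin48° = 1.268 N/C.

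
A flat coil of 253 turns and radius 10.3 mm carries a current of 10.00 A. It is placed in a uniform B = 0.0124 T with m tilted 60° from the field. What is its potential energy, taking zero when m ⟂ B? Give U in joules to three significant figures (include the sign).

m = NIA = NIπa² = 253·(10.0)·π·(0.0103)² = 0.8432 A·m².
U = −m·B = −mB cosθ.
U = −(0.8432)(0.0124)·cos60° = -0.005228 J.

U ≈ -0.00523 J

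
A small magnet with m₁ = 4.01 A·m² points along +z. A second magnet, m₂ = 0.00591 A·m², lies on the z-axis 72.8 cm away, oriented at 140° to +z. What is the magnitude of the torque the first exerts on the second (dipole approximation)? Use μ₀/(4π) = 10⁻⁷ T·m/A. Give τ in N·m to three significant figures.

Dipole B is on the axis of dipole A, so B₁ there is axial: B₁ = (μ₀/4π)·2m₁/r³ along +z.
B₁ = 2(10⁻⁷)(4.01)/(0.728)³ = 2.079×10⁻⁶ T.
τ = m₂ B₁ sinθ.
τ = (0.00591)(2.079×10⁻⁶)·sin140° = 7.897×10⁻⁹ N·m.

τ ≈ 7.90×10⁻⁹ N·m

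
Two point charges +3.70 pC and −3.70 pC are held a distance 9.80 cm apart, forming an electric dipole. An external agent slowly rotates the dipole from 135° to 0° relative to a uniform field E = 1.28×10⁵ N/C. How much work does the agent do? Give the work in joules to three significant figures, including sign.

W ≈ -7.92×10⁻⁸ J

Dipole moment p = qd = (3.70×10⁻¹² C)(0.0980 m) = 3.626×10⁻¹³ C·m.
W_ext = ΔU = U(θ₂) − U(θ₁) = −pE cosθ₂ − (−pE cosθ₁) = pE(cosθ₁ − cosθ₂).
W = (3.626×10⁻¹³)(1.28×10⁵)·(cos135° − cos0°) = (4.641×10⁻⁸)·(-1.7071) = -7.923×10⁻⁸ J.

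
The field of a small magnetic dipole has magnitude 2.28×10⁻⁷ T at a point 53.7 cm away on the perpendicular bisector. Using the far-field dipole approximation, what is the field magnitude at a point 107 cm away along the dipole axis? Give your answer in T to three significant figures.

Dipole fields scale as 1/r³ in the far field.
The axial field is twice the equatorial field at the same r, so the geometry factor is 2/1.
B₂ = B₁ · (2/1) · (r₁/r₂)³ = 2.28×10⁻⁷ · 2 · (53.7/107)³.
(r₁/r₂)³ = (0.5019)³ = 0.1264.
B₂ ≈ 5.764×10⁻⁸ T.

B ≈ 5.76×10⁻⁸ T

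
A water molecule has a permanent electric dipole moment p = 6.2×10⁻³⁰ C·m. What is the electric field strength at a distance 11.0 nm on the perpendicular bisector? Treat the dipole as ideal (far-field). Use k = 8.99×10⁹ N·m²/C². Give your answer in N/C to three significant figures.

E ≈ 4.19×10⁴ N/C

In the equatorial plane E = kp/r³.
E = (8.99×10⁹)(6.20×10⁻³⁰) / (1.10×10⁻⁸)³ = 4.188×10⁴ N/C.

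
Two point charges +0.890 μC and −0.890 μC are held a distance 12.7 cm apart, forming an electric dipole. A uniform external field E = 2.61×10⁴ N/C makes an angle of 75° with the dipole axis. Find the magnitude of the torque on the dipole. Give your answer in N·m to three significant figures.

Dipole moment p = qd = (8.90×10⁻⁷ C)(0.127 m) = 1.13×10⁻⁷ C·m.
Torque on an electric dipole: τ = pE sinθ.
τ = (1.13×10⁻⁷)(2.61×10⁴)·sin75° = 0.002849 N·m.

τ ≈ 0.00285 N·m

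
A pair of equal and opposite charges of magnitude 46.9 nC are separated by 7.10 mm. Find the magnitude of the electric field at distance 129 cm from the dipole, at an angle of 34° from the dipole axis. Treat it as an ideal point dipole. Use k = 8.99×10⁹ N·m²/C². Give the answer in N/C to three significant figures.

E ≈ 2.44 N/C

Dipole moment p = qd = (4.69×10⁻⁸ C)(0.00710 m) = 3.33×10⁻¹⁰ C·m.
At angle θ the dipole field magnitude is E = (kp/r³)·√(1 + 3cos²θ).
kp/r³ = (8.99×10⁹)(3.33×10⁻¹⁰) / (1.29)³ = 1.395 N/C.
√(1 + 3cos²34°) = √(1 + 3·0.6873) = √3.0619 ≈ 1.7498.
E ≈ 1.395 × 1.750 = 2.440 N/C.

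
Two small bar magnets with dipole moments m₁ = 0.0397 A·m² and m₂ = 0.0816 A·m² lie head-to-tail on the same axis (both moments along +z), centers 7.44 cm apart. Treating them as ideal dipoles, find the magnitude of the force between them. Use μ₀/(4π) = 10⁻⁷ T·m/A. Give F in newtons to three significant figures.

F ≈ 6.34×10⁻⁵ N

On-axis B of dipole 1: B = (μ₀/4π)·2m₁/r³. Force on dipole 2: F = m₂·dB/dr.
dB/dr = −(μ₀/4π)·6m₁/r⁴, so |F| = (μ₀/4π)·6m₁m₂/r⁴.
F = 6(10⁻⁷)(0.0397)(0.0816)/(0.0744)⁴ = 6.344×10⁻⁵ N.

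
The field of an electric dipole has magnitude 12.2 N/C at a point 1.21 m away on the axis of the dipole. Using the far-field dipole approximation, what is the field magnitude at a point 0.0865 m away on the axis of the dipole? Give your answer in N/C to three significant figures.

E ≈ 3.34×10⁴ N/C

Dipole fields scale as 1/r³ in the far field; the geometry is the same at both points.
E₂ = E₁ · (r₁/r₂)³ = 12.2 · (1.21/0.0865)³.
(r₁/r₂)³ = (13.99)³ = 2737.
E₂ ≈ 3.339×10⁴ N/C.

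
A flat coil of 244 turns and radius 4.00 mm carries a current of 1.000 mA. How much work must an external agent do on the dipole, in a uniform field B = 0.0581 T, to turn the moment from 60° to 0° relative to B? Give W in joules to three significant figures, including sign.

m = NIA = NIπa² = 244·(0.00100)·π·(0.00400)² = 1.226×10⁻⁵ A·m².
W_ext = ΔU = −mB cosθ₂ + mB cosθ₁ = mB(cosθ₁ − cosθ₂).
W = (1.226×10⁻⁵)(0.0581)·(cos60° − cos0°) = (7.123×10⁻⁷)·(-0.5000) = -3.562×10⁻⁷ J.

W ≈ -3.56×10⁻⁷ J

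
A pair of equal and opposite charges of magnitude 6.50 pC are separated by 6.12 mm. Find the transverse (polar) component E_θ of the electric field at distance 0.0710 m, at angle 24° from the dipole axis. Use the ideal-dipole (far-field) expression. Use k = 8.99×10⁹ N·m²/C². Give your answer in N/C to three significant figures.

Dipole moment p = qd = (6.50×10⁻¹² C)(0.00612 m) = 3.978×10⁻¹⁴ C·m.
For a dipole, E_θ = (kp sinθ)/r³.
kp/r³ = (8.99×10⁹)(3.978×10⁻¹⁴)/(0.0710)³ = 0.9992 N/C.
E_θ = 0.9992·sin24° = 0.4064 N/C.

E_θ ≈ 0.406 N/C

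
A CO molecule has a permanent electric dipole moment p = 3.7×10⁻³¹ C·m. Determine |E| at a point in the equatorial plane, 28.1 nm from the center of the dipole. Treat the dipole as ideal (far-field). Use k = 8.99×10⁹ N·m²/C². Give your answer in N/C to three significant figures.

In the equatorial plane E = kp/r³.
E = (8.99×10⁹)(3.70×10⁻³¹) / (2.81×10⁻⁸)³ = 149.9 N/C.

E ≈ 150 N/C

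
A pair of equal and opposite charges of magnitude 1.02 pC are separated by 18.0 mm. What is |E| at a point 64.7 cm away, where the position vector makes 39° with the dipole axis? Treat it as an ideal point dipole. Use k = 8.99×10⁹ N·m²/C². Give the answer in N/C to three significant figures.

Dipole moment p = qd = (1.02×10⁻¹² C)(0.0180 m) = 1.836×10⁻¹⁴ C·m.
At angle θ the dipole field magnitude is E = (kp/r³)·√(1 + 3cos²θ).
kp/r³ = (8.99×10⁹)(1.836×10⁻¹⁴) / (0.647)³ = 6.094×10⁻⁴ N/C.
√(1 + 3cos²39°) = √(1 + 3·0.6040) = √2.8119 ≈ 1.6769.
E ≈ 6.094×10⁻⁴ × 1.677 = 0.001022 N/C.

E ≈ 0.00102 N/C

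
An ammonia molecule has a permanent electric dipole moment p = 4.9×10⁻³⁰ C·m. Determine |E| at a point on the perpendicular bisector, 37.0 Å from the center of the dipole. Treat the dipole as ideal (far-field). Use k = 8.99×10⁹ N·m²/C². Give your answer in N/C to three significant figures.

E ≈ 8.70×10⁵ N/C

In the equatorial plane E = kp/r³.
E = (8.99×10⁹)(4.90×10⁻³⁰) / (3.70×10⁻⁹)³ = 8.697×10⁵ N/C.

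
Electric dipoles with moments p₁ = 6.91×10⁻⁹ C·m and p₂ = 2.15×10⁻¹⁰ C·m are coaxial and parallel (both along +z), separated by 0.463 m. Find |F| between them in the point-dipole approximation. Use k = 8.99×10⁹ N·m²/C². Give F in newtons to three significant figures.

F ≈ 1.74×10⁻⁶ N

On-axis field of dipole 1 at distance r: E = 2kp₁/r³. Force on dipole 2 is F = p₂·dE/dr (gradient along axis).
dE/dr = −6kp₁/r⁴, so |F| = 6kp₁p₂/r⁴ (attractive for aligned moments).
F = 6(8.99×10⁹)(6.91×10⁻⁹)(2.15×10⁻¹⁰)/(0.463)⁴ = 1.744×10⁻⁶ N.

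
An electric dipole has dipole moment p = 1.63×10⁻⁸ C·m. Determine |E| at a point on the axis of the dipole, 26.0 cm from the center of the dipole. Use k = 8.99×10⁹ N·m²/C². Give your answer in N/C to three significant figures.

E ≈ 1.67×10⁴ N/C

On the dipole axis E = 2kp/r³.
E = 2·(8.99×10⁹)(1.63×10⁻⁸) / (0.260)³ = 1.667×10⁴ N/C.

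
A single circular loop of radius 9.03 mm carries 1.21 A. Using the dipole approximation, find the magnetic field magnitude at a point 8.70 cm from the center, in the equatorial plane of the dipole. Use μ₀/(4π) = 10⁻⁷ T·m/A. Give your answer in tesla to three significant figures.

Magnetic moment m = IA = Iπa² = (1.21)·π·(0.00903)² = 3.10×10⁻⁴ A·m².
In the equatorial plane B = (μ₀/4π)·m/r³ (half the axial value).
B = (10⁻⁷)·(3.10×10⁻⁴) / (0.0870)³ = 4.708×10⁻⁸ T.

B ≈ 4.71×10⁻⁸ T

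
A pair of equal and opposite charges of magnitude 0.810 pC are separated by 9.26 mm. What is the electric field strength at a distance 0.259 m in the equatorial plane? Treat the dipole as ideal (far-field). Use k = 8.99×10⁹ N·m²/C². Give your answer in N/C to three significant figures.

E ≈ 0.00388 N/C

Dipole moment p = qd = (8.10×10⁻¹³ C)(0.00926 m) = 7.501×10⁻¹⁵ C·m.
On the perpendicular bisector E = kp/r³ (half the axial value at the same distance).
E = (8.99×10⁹)(7.501×10⁻¹⁵) / (0.259)³ = 0.003881 N/C.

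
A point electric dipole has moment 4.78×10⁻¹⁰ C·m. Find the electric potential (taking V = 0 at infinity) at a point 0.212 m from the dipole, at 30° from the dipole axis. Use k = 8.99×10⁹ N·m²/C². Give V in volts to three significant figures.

V ≈ 82.8 V

The dipole potential is V = kp cosθ / r².
V = (8.99×10⁹)(4.78×10⁻¹⁰)·cos30° / (0.212)² = 82.80 V.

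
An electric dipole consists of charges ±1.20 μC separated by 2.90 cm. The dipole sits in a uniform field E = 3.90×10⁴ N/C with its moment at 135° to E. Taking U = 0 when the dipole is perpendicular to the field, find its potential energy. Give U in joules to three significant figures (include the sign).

Dipole moment p = qd = (1.20×10⁻⁶ C)(0.0290 m) = 3.48×10⁻⁸ C·m.
U = −p·E = −pE cosθ.
U = −(3.48×10⁻⁸)(3.90×10⁴)·cos135° = 9.597×10⁻⁴ J.

U ≈ 9.60×10⁻⁴ J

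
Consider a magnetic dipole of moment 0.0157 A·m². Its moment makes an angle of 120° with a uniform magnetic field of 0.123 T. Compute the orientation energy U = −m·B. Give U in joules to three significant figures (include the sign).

U ≈ 9.66×10⁻⁴ J

U = −m·B = −mB cosθ.
U = −(0.0157)(0.123)·cos120° = 9.655×10⁻⁴ J.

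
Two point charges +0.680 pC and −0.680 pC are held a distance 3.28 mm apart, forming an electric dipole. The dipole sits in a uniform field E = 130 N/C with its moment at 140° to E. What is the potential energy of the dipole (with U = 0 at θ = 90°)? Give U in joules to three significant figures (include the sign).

Dipole moment p = qd = (6.80×10⁻¹³ C)(0.00328 m) = 2.23×10⁻¹⁵ C·m.
U = −p·E = −pE cosθ.
U = −(2.23×10⁻¹⁵)(130)·cos140° = 2.221×10⁻¹³ J.

U ≈ 2.22×10⁻¹³ J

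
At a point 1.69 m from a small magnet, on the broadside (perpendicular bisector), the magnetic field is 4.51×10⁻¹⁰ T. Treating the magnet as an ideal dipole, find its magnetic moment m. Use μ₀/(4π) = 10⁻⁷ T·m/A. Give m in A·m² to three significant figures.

In the equatorial plane B = (μ₀/4π)·m/r³, so m = Br³·4π/(μ₀).
m = (4.51×10⁻¹⁰)·(1.69)³ / (10⁻⁷) = 0.02177 A·m².

m ≈ 0.0218 A·m²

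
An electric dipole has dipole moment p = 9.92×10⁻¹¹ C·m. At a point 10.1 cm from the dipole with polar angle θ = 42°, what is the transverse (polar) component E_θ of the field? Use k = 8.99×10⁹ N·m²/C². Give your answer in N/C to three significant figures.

For a dipole, E_θ = (kp sinθ)/r³.
kp/r³ = (8.99×10⁹)(9.92×10⁻¹¹)/(0.101)³ = 865.6 N/C.
E_θ = 865.6·sin42° = 579.2 N/C.

E_θ ≈ 579 N/C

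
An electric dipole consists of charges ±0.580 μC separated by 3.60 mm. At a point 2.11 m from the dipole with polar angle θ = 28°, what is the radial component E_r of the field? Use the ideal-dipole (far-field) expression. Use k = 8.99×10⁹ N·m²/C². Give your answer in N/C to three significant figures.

E_r ≈ 3.53 N/C

Dipole moment p = qd = (5.80×10⁻⁷ C)(0.00360 m) = 2.088×10⁻⁹ C·m.
For a dipole, E_r = (2kp cosθ)/r³.
kp/r³ = (8.99×10⁹)(2.088×10⁻⁹)/(2.11)³ = 1.998 N/C.
E_r = 2·1.998·cos28° = 3.529 N/C.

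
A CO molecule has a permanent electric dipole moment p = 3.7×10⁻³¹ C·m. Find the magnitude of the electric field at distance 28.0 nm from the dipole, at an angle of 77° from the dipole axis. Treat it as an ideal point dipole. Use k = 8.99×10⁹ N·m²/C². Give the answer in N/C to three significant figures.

At angle θ the dipole field magnitude is E = (kp/r³)·√(1 + 3cos²θ).
kp/r³ = (8.99×10⁹)(3.70×10⁻³¹) / (2.80×10⁻⁸)³ = 151.5 N/C.
√(1 + 3cos²77°) = √(1 + 3·0.0506) = √1.1518 ≈ 1.0732.
E ≈ 151.5 × 1.073 = 162.6 N/C.

E ≈ 163 N/C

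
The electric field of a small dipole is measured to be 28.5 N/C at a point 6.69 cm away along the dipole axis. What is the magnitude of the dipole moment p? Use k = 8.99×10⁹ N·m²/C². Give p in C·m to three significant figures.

On axis E = 2kp/r³, so p = Er³/(2k).
p = (28.5)·(0.0669)³ / (2·8.99×10⁹) = 4.746×10⁻¹³ C·m.

p ≈ 4.75×10⁻¹³ C·m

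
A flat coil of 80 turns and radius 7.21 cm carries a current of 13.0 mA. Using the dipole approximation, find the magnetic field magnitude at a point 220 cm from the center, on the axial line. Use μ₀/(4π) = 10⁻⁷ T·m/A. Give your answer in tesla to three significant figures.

m = NIA = NIπa² = 80·(0.0130)·π·(0.0721)² = 0.01698 A·m².
On axis B = (μ₀/4π)·2m/r³.
B = 2·(10⁻⁷)·(0.01698) / (2.20)³ = 3.189×10⁻¹⁰ T.

B ≈ 3.19×10⁻¹⁰ T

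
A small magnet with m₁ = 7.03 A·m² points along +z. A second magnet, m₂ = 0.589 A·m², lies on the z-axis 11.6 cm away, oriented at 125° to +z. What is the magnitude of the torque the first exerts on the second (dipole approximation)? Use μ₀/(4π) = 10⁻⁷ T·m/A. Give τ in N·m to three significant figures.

Dipole B is on the axis of dipole A, so B₁ there is axial: B₁ = (μ₀/4π)·2m₁/r³ along +z.
B₁ = 2(10⁻⁷)(7.03)/(0.116)³ = 9.008×10⁻⁴ T.
τ = m₂ B₁ sinθ.
τ = (0.589)(9.008×10⁻⁴)·sin125° = 4.346×10⁻⁴ N·m.

τ ≈ 4.35×10⁻⁴ N·m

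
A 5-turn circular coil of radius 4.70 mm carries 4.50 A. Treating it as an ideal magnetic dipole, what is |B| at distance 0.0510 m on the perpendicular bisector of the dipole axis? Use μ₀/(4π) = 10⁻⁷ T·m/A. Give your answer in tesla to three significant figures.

m = NIA = NIπa² = 5·(4.50)·π·(0.00470)² = 0.001561 A·m².
In the equatorial plane B = (μ₀/4π)·m/r³ (half the axial value).
B = (10⁻⁷)·(0.001561) / (0.0510)³ = 1.177×10⁻⁶ T.

B ≈ 1.18×10⁻⁶ T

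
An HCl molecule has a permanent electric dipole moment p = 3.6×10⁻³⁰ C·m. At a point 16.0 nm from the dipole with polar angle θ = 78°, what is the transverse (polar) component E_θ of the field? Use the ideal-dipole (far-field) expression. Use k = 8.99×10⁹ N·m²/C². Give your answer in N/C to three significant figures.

E_θ ≈ 7730 N/C

For a dipole, E_θ = (kp sinθ)/r³.
kp/r³ = (8.99×10⁹)(3.60×10⁻³⁰)/(1.60×10⁻⁸)³ = 7901 N/C.
E_θ = 7901·sin78° = 7729 N/C.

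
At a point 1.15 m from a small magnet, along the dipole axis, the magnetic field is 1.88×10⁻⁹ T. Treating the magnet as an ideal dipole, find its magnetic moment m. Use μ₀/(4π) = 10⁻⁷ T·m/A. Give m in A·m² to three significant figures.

On axis B = (μ₀/4π)·2m/r³, so m = Br³·4π/(μ₀·2).
m = (1.88×10⁻⁹)·(1.15)³ / (2·10⁻⁷) = 0.01430 A·m².

m ≈ 0.0143 A·m²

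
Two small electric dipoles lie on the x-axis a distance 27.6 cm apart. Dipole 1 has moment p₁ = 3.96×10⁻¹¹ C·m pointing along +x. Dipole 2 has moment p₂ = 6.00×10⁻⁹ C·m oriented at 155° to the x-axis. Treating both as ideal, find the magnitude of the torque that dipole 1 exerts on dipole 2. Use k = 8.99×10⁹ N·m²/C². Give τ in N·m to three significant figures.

τ ≈ 8.59×10⁻⁸ N·m

The second dipole sits on the axis of the first, so the field there is axial: E₁ = 2kp₁/r³ along +x.
E₁ = 2(8.99×10⁹)(3.96×10⁻¹¹)/(0.276)³ = 33.87 N/C.
Torque on the second dipole: τ = p₂ E₁ sinθ.
τ = (6.00×10⁻⁹)(33.87)·sin155° = 8.587×10⁻⁸ N·m.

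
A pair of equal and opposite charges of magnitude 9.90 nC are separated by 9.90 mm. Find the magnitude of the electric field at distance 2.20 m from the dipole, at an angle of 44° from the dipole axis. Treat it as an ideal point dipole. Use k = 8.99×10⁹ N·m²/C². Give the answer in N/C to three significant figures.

Dipole moment p = qd = (9.90×10⁻⁹ C)(0.00990 m) = 9.801×10⁻¹¹ C·m.
At angle θ the dipole field magnitude is E = (kp/r³)·√(1 + 3cos²θ).
kp/r³ = (8.99×10⁹)(9.801×10⁻¹¹) / (2.20)³ = 0.08275 N/C.
√(1 + 3cos²44°) = √(1 + 3·0.5174) = √2.5523 ≈ 1.5976.
E ≈ 0.08275 × 1.598 = 0.1322 N/C.

E ≈ 0.132 N/C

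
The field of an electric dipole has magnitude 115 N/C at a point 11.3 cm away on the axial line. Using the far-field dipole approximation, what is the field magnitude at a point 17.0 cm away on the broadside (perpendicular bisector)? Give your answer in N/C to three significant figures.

E ≈ 16.9 N/C

Dipole fields scale as 1/r³ in the far field.
The axial field is twice the equatorial field at the same r, so the geometry factor is 1/2.
E₂ = E₁ · (1/2) · (r₁/r₂)³ = 115 · 0.5 · (11.3/17.0)³.
(r₁/r₂)³ = (0.6647)³ = 0.2937.
E₂ ≈ 16.89 N/C.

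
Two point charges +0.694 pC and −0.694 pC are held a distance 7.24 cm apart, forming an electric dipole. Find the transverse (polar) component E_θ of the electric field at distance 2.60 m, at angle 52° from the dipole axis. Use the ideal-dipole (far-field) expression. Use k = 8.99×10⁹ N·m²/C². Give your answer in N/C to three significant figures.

E_θ ≈ 2.03×10⁻⁵ N/C

Dipole moment p = qd = (6.94×10⁻¹³ C)(0.0724 m) = 5.025×10⁻¹⁴ C·m.
For a dipole, E_θ = (kp sinθ)/r³.
kp/r³ = (8.99×10⁹)(5.025×10⁻¹⁴)/(2.60)³ = 2.570×10⁻⁵ N/C.
E_θ = 2.570×10⁻⁵·sin52° = 2.025×10⁻⁵ N/C.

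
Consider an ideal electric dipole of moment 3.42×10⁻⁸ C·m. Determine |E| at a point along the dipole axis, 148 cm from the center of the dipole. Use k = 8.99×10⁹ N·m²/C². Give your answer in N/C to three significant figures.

E ≈ 190 N/C

On the dipole axis E = 2kp/r³.
E = 2·(8.99×10⁹)(3.42×10⁻⁸) / (1.48)³ = 189.7 N/C.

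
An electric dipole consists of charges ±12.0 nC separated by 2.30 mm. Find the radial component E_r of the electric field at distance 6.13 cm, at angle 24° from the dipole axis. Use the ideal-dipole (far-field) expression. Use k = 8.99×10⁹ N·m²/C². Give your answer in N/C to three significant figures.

E_r ≈ 1970 N/C

Dipole moment p = qd = (1.20×10⁻⁸ C)(0.00230 m) = 2.76×10⁻¹¹ C·m.
For a dipole, E_r = (2kp cosθ)/r³.
kp/r³ = (8.99×10⁹)(2.76×10⁻¹¹)/(0.0613)³ = 1077 N/C.
E_r = 2·1077·cos24° = 1968 N/C.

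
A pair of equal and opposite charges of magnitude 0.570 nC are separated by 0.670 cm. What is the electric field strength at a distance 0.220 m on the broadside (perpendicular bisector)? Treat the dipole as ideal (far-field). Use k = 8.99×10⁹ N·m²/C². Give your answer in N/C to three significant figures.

Dipole moment p = qd = (5.70×10⁻¹⁰ C)(0.00670 m) = 3.819×10⁻¹² C·m.
In the equatorial plane E = kp/r³.
E = (8.99×10⁹)(3.819×10⁻¹²) / (0.220)³ = 3.224 N/C.

E ≈ 3.22 N/C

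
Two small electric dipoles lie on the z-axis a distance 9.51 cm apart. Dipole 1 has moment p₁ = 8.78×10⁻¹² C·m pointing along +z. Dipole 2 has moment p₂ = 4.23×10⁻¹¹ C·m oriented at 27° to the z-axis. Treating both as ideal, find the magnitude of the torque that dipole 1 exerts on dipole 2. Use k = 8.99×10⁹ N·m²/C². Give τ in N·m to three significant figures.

τ ≈ 3.52×10⁻⁹ N·m

The second dipole sits on the axis of the first, so the field there is axial: E₁ = 2kp₁/r³ along +z.
E₁ = 2(8.99×10⁹)(8.78×10⁻¹²)/(0.0951)³ = 183.5 N/C.
Torque on the second dipole: τ = p₂ E₁ sinθ.
τ = (4.23×10⁻¹¹)(183.5)·sin27° = 3.525×10⁻⁹ N·m.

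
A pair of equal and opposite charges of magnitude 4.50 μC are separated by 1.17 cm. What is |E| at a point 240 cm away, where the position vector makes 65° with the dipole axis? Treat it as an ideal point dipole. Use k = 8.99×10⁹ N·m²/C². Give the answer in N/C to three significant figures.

E ≈ 42.4 N/C

Dipole moment p = qd = (4.50×10⁻⁶ C)(0.0117 m) = 5.265×10⁻⁸ C·m.
At angle θ the dipole field magnitude is E = (kp/r³)·√(1 + 3cos²θ).
kp/r³ = (8.99×10⁹)(5.265×10⁻⁸) / (2.40)³ = 34.24 N/C.
√(1 + 3cos²65°) = √(1 + 3·0.1786) = √1.5358 ≈ 1.2393.
E ≈ 34.24 × 1.239 = 42.43 N/C.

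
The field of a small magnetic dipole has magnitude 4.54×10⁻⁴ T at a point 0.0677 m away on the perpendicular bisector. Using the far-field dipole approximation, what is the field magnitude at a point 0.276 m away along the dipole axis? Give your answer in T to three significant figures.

B ≈ 1.34×10⁻⁵ T

Dipole fields scale as 1/r³ in the far field.
The axial field is twice the equatorial field at the same r, so the geometry factor is 2/1.
B₂ = B₁ · (2/1) · (r₁/r₂)³ = 4.54×10⁻⁴ · 2 · (0.0677/0.276)³.
(r₁/r₂)³ = (0.2453)³ = 0.01476.
B₂ ≈ 1.340×10⁻⁵ T.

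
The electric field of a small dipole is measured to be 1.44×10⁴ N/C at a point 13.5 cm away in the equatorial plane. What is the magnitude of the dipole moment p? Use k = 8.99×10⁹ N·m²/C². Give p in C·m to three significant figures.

In the equatorial plane E = kp/r³, so p = Er³/(k).
p = (1.44×10⁴)·(0.135)³ / (8.99×10⁹) = 3.941×10⁻⁹ C·m.

p ≈ 3.94×10⁻⁹ C·m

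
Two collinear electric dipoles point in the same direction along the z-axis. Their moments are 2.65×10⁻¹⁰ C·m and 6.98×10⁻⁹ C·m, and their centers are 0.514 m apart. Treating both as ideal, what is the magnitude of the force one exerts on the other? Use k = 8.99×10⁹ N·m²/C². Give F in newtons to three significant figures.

On-axis field of dipole 1 at distance r: E = 2kp₁/r³. Force on dipole 2 is F = p₂·dE/dr (gradient along axis).
dE/dr = −6kp₁/r⁴, so |F| = 6kp₁p₂/r⁴ (attractive for aligned moments).
F = 6(8.99×10⁹)(2.65×10⁻¹⁰)(6.98×10⁻⁹)/(0.514)⁴ = 1.429×10⁻⁶ N.

F ≈ 1.43×10⁻⁶ N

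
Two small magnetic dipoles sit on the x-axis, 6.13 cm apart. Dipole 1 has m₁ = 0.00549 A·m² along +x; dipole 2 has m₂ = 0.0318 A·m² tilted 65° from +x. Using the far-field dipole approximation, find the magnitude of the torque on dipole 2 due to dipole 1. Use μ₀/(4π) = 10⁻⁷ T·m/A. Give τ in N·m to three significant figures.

τ ≈ 1.37×10⁻⁷ N·m

Dipole B is on the axis of dipole A, so B₁ there is axial: B₁ = (μ₀/4π)·2m₁/r³ along +x.
B₁ = 2(10⁻⁷)(0.00549)/(0.0613)³ = 4.767×10⁻⁶ T.
τ = m₂ B₁ sinθ.
τ = (0.0318)(4.767×10⁻⁶)·sin65° = 1.374×10⁻⁷ N·m.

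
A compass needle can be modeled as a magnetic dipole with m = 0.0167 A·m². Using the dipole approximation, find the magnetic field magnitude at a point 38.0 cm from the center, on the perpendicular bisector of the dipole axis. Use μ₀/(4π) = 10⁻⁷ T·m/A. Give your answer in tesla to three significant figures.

B ≈ 3.04×10⁻⁸ T

In the equatorial plane B = (μ₀/4π)·m/r³ (half the axial value).
B = (10⁻⁷)·(0.0167) / (0.380)³ = 3.043×10⁻⁸ T.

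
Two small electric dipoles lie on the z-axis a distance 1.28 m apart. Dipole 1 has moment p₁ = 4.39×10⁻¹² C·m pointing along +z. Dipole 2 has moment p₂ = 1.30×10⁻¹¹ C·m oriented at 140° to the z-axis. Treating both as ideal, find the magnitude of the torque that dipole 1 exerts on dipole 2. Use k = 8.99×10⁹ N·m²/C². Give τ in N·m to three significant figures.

τ ≈ 3.15×10⁻¹³ N·m

The second dipole sits on the axis of the first, so the field there is axial: E₁ = 2kp₁/r³ along +z.
E₁ = 2(8.99×10⁹)(4.39×10⁻¹²)/(1.28)³ = 0.03764 N/C.
Torque on the second dipole: τ = p₂ E₁ sinθ.
τ = (1.30×10⁻¹¹)(0.03764)·sin140° = 3.145×10⁻¹³ N·m.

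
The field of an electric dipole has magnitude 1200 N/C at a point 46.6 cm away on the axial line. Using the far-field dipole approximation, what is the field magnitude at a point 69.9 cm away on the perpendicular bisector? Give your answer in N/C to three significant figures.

E ≈ 178 N/C

Dipole fields scale as 1/r³ in the far field.
The axial field is twice the equatorial field at the same r, so the geometry factor is 1/2.
E₂ = E₁ · (1/2) · (r₁/r₂)³ = 1200 · 0.5 · (46.6/69.9)³.
(r₁/r₂)³ = (0.6667)³ = 0.2963.
E₂ ≈ 177.8 N/C.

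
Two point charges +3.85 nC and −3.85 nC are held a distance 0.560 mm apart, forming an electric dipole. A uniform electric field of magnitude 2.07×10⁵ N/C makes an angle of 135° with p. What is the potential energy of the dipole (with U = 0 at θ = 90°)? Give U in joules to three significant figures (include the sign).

U ≈ 3.16×10⁻⁷ J

Dipole moment p = qd = (3.85×10⁻⁹ C)(5.60×10⁻⁴ m) = 2.156×10⁻¹² C·m.
U = −p·E = −pE cosθ.
U = −(2.156×10⁻¹²)(2.07×10⁵)·cos135° = 3.156×10⁻⁷ J.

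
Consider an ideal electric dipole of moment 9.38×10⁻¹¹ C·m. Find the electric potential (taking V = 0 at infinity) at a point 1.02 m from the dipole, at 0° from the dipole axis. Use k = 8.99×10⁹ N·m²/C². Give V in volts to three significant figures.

V ≈ 0.811 V

The dipole potential is V = kp cosθ / r².
V = (8.99×10⁹)(9.38×10⁻¹¹)·cos0° / (1.02)² = 0.8105 V.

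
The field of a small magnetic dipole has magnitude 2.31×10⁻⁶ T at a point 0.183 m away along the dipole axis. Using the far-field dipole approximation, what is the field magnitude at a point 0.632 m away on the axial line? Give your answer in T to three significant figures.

B ≈ 5.61×10⁻⁸ T

Dipole fields scale as 1/r³ in the far field; the geometry is the same at both points.
B₂ = B₁ · (r₁/r₂)³ = 2.31×10⁻⁶ · (0.183/0.632)³.
(r₁/r₂)³ = (0.2896)³ = 0.02428.
B₂ ≈ 5.608×10⁻⁸ T.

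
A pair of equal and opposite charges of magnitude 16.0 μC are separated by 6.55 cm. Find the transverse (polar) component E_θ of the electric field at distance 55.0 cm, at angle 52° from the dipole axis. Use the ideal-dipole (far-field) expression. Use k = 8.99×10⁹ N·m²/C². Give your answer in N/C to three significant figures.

Dipole moment p = qd = (1.60×10⁻⁵ C)(0.0655 m) = 1.048×10⁻⁶ C·m.
For a dipole, E_θ = (kp sinθ)/r³.
kp/r³ = (8.99×10⁹)(1.048×10⁻⁶)/(0.550)³ = 5.663×10⁴ N/C.
E_θ = 5.663×10⁴·sin52° = 4.462×10⁴ N/C.

E_θ ≈ 4.46×10⁴ N/C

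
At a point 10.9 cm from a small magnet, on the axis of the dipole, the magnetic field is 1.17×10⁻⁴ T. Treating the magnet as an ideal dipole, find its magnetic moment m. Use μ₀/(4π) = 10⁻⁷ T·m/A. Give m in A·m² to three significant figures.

On axis B = (μ₀/4π)·2m/r³, so m = Br³·4π/(μ₀·2).
m = (1.17×10⁻⁴)·(0.109)³ / (2·10⁻⁷) = 0.7576 A·m².

m ≈ 0.758 A·m²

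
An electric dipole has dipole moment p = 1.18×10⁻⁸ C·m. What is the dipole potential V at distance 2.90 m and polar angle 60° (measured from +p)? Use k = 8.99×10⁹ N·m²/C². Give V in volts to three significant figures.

V ≈ 6.31 V

The dipole potential is V = kp cosθ / r².
V = (8.99×10⁹)(1.18×10⁻⁸)·cos60° / (2.90)² = 6.307 V.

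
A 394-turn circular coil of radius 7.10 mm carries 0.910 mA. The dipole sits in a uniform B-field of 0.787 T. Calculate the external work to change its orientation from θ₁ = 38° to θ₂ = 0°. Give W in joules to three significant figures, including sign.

W ≈ -9.47×10⁻⁶ J

m = NIA = NIπa² = 394·(9.10×10⁻⁴)·π·(0.00710)² = 5.678×10⁻⁵ A·m².
W_ext = ΔU = −mB cosθ₂ + mB cosθ₁ = mB(cosθ₁ − cosθ₂).
W = (5.678×10⁻⁵)(0.787)·(cos38° − cos0°) = (4.469×10⁻⁵)·(-0.2120) = -9.473×10⁻⁶ J.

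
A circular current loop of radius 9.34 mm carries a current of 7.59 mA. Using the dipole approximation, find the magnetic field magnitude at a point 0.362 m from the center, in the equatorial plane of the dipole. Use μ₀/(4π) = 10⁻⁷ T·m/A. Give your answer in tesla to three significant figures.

Magnetic moment m = IA = Iπa² = (0.00759)·π·(0.00934)² = 2.08×10⁻⁶ A·m².
In the equatorial plane B = (μ₀/4π)·m/r³ (half the axial value).
B = (10⁻⁷)·(2.08×10⁻⁶) / (0.362)³ = 4.385×10⁻¹² T.

B ≈ 4.38×10⁻¹² T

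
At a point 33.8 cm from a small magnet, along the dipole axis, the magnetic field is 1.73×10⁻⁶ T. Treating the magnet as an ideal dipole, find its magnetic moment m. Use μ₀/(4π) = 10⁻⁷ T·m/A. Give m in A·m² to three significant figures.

m ≈ 0.334 A·m²

On axis B = (μ₀/4π)·2m/r³, so m = Br³·4π/(μ₀·2).
m = (1.73×10⁻⁶)·(0.338)³ / (2·10⁻⁷) = 0.3340 A·m².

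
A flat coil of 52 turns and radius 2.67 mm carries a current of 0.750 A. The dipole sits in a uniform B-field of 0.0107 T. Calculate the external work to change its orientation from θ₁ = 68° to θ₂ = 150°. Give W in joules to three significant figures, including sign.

W ≈ 1.16×10⁻⁵ J

m = NIA = NIπa² = 52·(0.750)·π·(0.00267)² = 8.734×10⁻⁴ A·m².
W_ext = ΔU = −mB cosθ₂ + mB cosθ₁ = mB(cosθ₁ − cosθ₂).
W = (8.734×10⁻⁴)(0.0107)·(cos68° − cos150°) = (9.345×10⁻⁶)·(+1.2406) = 1.159×10⁻⁵ J.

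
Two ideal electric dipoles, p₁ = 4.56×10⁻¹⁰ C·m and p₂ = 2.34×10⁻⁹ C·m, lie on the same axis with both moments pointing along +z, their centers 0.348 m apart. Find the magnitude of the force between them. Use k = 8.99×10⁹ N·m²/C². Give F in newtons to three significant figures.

On-axis field of dipole 1 at distance r: E = 2kp₁/r³. Force on dipole 2 is F = p₂·dE/dr (gradient along axis).
dE/dr = −6kp₁/r⁴, so |F| = 6kp₁p₂/r⁴ (attractive for aligned moments).
F = 6(8.99×10⁹)(4.56×10⁻¹⁰)(2.34×10⁻⁹)/(0.348)⁴ = 3.924×10⁻⁶ N.

F ≈ 3.92×10⁻⁶ N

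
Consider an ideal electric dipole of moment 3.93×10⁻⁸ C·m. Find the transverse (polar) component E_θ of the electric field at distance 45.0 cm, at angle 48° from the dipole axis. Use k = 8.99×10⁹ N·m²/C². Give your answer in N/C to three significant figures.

For a dipole, E_θ = (kp sinθ)/r³.
kp/r³ = (8.99×10⁹)(3.93×10⁻⁸)/(0.450)³ = 3877 N/C.
E_θ = 3877·sin48° = 2881 N/C.

E_θ ≈ 2880 N/C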